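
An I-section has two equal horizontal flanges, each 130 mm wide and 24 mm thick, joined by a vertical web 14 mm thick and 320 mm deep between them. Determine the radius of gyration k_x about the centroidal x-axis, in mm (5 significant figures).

k_x ≈ 144.27 mm

Treat the section as a set of non-overlapping primitives; coordinates are from the bounding-box lower-left.
Bottom flange: 130 × 24, A = 3 120 mm², y = 12 mm, Ī = 149 760 mm⁴.
Web: 14 × 320, A = 4 480 mm², y = 184 mm, Ī = 38 229 333 mm⁴.
Top flange: 130 × 24, A = 3 120 mm², y = 356 mm, Ī = 149 760 mm⁴.
By symmetry the centroid is at mid-height, ȳ = 184 mm.
Transfer each piece to the centroidal x-axis using Ī + A·d² with d = y − 184:
  bottom flange: d = -172 mm → contributes +92 451 840 mm⁴
  web: d = 0 mm → contributes +38 229 333 mm⁴
  top flange: d = 172 mm → contributes +92 451 840 mm⁴
Total I = 223 133 013 mm⁴.
Radius of gyration: k = √(I/A) = √(223 133 013 / 10 720) = 144.2728 mm.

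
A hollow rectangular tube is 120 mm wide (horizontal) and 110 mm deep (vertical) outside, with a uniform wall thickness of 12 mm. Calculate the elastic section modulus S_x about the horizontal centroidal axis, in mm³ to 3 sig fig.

S_x ≈ 1.49 × 10⁵ mm³

Decompose the section into non-overlapping parts with the origin at the bottom-left of its bounding rectangle.
Outer rectangle: 120 × 110, A = 13 200 mm², y = 55 mm, Ī = 13 310 000 mm⁴.
Inner void (subtracted): 96 × 86, A = 8 256 mm², y = 55 mm, Ī = 5 088 448 mm⁴.
By symmetry the centroid is at mid-height, ȳ = 55 mm.
All pieces are centred on the horizontal centroidal axis, so I = ΣĪ (holes subtracted) = 8 221 552 mm⁴.
Extreme fibre distance c = 55 mm; S = I/c = 149 483 mm³.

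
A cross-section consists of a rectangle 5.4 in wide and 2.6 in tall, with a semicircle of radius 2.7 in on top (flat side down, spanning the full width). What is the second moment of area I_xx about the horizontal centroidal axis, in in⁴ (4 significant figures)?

I_xx ≈ 51.47 in⁴

Treat the section as a set of non-overlapping primitives; coordinates are from the bounding-box lower-left.
Rectangular body: 5.4 × 2.6, A = 14.04 in², y = 1.3 in, Ī = 7.9092 in⁴.
Semicircular cap: semicircle r = 2.7, A = 11.4511 in², y = 3.74592 in, Ī = 5.83293 in⁴.
Centroid: ȳ = ΣA·y / ΣA = 2.39875 in.
Transfer each piece to the horizontal centroidal axis using Ī + A·d² with d = y − 2.39875:
  rectangular body: d = -1.09875 in → contributes +24.8591 in⁴
  semicircular cap: d = 1.34716 in → contributes +26.6149 in⁴
Total I = 51.474 in⁴.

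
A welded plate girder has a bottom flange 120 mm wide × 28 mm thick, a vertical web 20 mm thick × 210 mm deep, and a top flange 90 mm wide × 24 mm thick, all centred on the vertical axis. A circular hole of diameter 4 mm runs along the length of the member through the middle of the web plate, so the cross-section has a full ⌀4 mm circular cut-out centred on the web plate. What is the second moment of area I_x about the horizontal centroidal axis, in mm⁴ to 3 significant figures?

Break the section into simple shapes (no overlaps), measuring from the bottom-left corner of the bounding box.
Bottom plate: 120 × 28, A = 3 360 mm², y = 14 mm, Ī = 219 520 mm⁴.
Web plate: 20 × 210, A = 4 200 mm², y = 133 mm, Ī = 15 435 000 mm⁴.
Top plate: 90 × 24, A = 2 160 mm², y = 250 mm, Ī = 103 680 mm⁴.
Hole (subtracted): ⌀4, A = 12.566 mm², y = 133 mm, Ī = 12.566 mm⁴.
Centroid: ȳ = ΣA·y / ΣA = 117.84 mm.
Transfer each piece to the horizontal centroidal axis using Ī + A·d² with d = y − 117.84:
  bottom plate: d = -103.84 mm → contributes +36 452 758 mm⁴
  web plate: d = 15.155 mm → contributes +16 399 681 mm⁴
  top plate: d = 132.16 mm → contributes +37 828 185 mm⁴
  hole: d = 15.155 mm → contributes −2898.9 mm⁴
Total I = 90 677 726 mm⁴.

I_x ≈ 9.07 × 10⁷ mm⁴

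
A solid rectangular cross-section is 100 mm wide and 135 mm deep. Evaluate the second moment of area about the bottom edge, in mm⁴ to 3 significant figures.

I_base ≈ 8.20 × 10⁷ mm⁴

The section: 100 × 135, A = 13 500 mm², y = 67.5 mm, Ī = 20 503 125 mm⁴.
Transfer it to a horizontal axis along the bottom face using Ī + A·d² with d = y − 0:
  the section: d = 67.5 mm → contributes +82 012 500 mm⁴
Total I = 82 012 500 mm⁴.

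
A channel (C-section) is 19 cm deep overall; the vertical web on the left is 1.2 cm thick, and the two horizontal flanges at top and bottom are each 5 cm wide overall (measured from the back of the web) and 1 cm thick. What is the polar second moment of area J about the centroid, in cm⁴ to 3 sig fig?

Break the section into simple shapes (no overlaps), measuring from the bottom-left corner of the bounding box.
Web: 1.2 × 19, A = 22.8 cm², y = 9.5 cm, Ī = 685.9 cm⁴.
Top flange (beyond web): 3.8 × 1, A = 3.8 cm², y = 18.5 cm, Ī = 0.31667 cm⁴.
Bottom flange (beyond web): 3.8 × 1, A = 3.8 cm², y = 0.5 cm, Ī = 0.31667 cm⁴.
By symmetry the centroid is at mid-height, ȳ = 9.5 cm.
Transfer each piece to the centroidal x-axis using Ī + A·d² with d = y − 9.5:
  web: d = 0 cm → contributes +685.9 cm⁴
  top flange (beyond web): d = 9 cm → contributes +308.12 cm⁴
  bottom flange (beyond web): d = -9 cm → contributes +308.12 cm⁴
Total I = 1302.1 cm⁴.
For the y-axis: x̄ = 1.225 cm.
Repeating about the centroidal y-axis gives I_y = 47.506 cm⁴.
Polar second moment: J = I_x + I_y = 1349.6 cm⁴.

J ≈ 1350 cm⁴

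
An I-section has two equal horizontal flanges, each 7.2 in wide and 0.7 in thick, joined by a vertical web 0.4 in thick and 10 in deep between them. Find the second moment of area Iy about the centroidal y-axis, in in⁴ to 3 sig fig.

Decompose the section into non-overlapping parts with the origin at the bottom-left of its bounding rectangle.
Bottom flange: 7.2 × 0.7, A = 5.04 in², x = 3.6 in, Ī = 21.773 in⁴.
Web: 0.4 × 10, A = 4 in², x = 3.6 in, Ī = 0.053333 in⁴.
Top flange: 7.2 × 0.7, A = 5.04 in², x = 3.6 in, Ī = 21.773 in⁴.
By symmetry the centroid is at mid-width, x̄ = 3.6 in.
All pieces are centred on the centroidal y-axis, so I = ΣĪ = 43.599 in⁴.

Iy ≈ 43.6 in⁴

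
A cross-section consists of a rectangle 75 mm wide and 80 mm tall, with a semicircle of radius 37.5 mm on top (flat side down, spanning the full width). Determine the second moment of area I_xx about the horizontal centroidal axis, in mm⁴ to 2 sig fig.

Break the section into simple shapes (no overlaps), measuring from the bottom-left corner of the bounding box.
Rectangular body: 75 × 80, A = 6 000 mm², y = 40 mm, Ī = 3 200 000 mm⁴.
Semicircular cap: semicircle r = 37.5, A = 2 209 mm², y = 95.92 mm, Ī = 217 049 mm⁴.
Centroid: ȳ = ΣA·y / ΣA = 55.05 mm.
Transfer each piece to the horizontal centroidal axis using Ī + A·d² with d = y − 55.05:
  rectangular body: d = -15.05 mm → contributes +4 558 336 mm⁴
  semicircular cap: d = 40.87 mm → contributes +3 906 620 mm⁴
Total I = 8 464 955 mm⁴.

I_xx ≈ 8.5 × 10⁶ mm⁴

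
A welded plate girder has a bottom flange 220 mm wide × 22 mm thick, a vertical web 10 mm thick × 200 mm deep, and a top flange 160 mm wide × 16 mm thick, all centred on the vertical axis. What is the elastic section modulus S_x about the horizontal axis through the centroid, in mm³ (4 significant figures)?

Split into non-overlapping primitives; take the origin at the lower-left of the bounding box.
Bottom plate: 220 × 22, A = 4 840 mm², y = 11 mm, Ī = 195 213 mm⁴.
Web plate: 10 × 200, A = 2 000 mm², y = 122 mm, Ī = 6 666 667 mm⁴.
Top plate: 160 × 16, A = 2 560 mm², y = 230 mm, Ī = 54613.3 mm⁴.
Centroid: ȳ = ΣA·y / ΣA = 94.2596 mm.
Transfer each piece to the horizontal axis through the centroid using Ī + A·d² with d = y − 94.2596:
  bottom plate: d = -83.2596 mm → contributes +33 746 852 mm⁴
  web plate: d = 27.7404 mm → contributes +8 205 729 mm⁴
  top plate: d = 135.74 mm → contributes +47 223 799 mm⁴
Total I = 89 176 380 mm⁴.
Extreme fibre distance c = 143.74 mm; S = I/c = 620 399 mm³.

S_x ≈ 6.204 × 10⁵ mm³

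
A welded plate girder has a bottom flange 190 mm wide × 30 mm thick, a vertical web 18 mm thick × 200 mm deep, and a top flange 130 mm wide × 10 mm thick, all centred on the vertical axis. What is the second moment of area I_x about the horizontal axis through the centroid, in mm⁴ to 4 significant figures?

I_x ≈ 7.674 × 10⁷ mm⁴

Decompose the section into non-overlapping parts with the origin at the bottom-left of its bounding rectangle.
Bottom plate: 190 × 30, A = 5 700 mm², y = 15 mm, Ī = 427 500 mm⁴.
Web plate: 18 × 200, A = 3 600 mm², y = 130 mm, Ī = 12 000 000 mm⁴.
Top plate: 130 × 10, A = 1 300 mm², y = 235 mm, Ī = 10833.3 mm⁴.
Centroid: ȳ = ΣA·y / ΣA = 81.0377 mm.
Transfer each piece to the horizontal axis through the centroid using Ī + A·d² with d = y − 81.0377:
  bottom plate: d = -66.0377 mm → contributes +25 285 101 mm⁴
  web plate: d = 48.9623 mm → contributes +20 630 292 mm⁴
  top plate: d = 153.962 mm → contributes +30 826 526 mm⁴
Total I = 76 741 918 mm⁴.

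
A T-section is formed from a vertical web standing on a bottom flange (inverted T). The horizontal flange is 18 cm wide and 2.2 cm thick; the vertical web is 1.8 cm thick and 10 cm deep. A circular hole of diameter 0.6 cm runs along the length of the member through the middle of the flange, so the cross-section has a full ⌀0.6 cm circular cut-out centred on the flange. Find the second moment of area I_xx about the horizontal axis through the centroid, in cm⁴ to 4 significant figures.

I_xx ≈ 625.4 cm⁴

Decompose the section into non-overlapping parts with the origin at the bottom-left of its bounding rectangle.
Flange: 18 × 2.2, A = 39.6 cm², y = 1.1 cm, Ī = 15.972 cm⁴.
Web: 1.8 × 10, A = 18 cm², y = 7.2 cm, Ī = 150 cm⁴.
Hole (subtracted): ⌀0.6, A = 0.282743 cm², y = 1.1 cm, Ī = 0.00636173 cm⁴.
Centroid: ȳ = ΣA·y / ΣA = 3.01565 cm.
Transfer each piece to the horizontal axis through the centroid using Ī + A·d² with d = y − 3.01565:
  flange: d = -1.91565 cm → contributes +161.293 cm⁴
  web: d = 4.18435 cm → contributes +465.158 cm⁴
  hole: d = -1.91565 cm → contributes −1.04395 cm⁴
Total I = 625.407 cm⁴.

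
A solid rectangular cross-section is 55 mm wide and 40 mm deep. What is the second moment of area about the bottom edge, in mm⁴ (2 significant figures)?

I_base ≈ 1.2 × 10⁶ mm⁴

The section: 55 × 40, A = 2 200 mm², y = 20 mm, Ī = 293 333 mm⁴.
Transfer it to the bottom edge using Ī + A·d² with d = y − 0:
  the section: d = 20 mm → contributes +1 173 333 mm⁴
Total I = 1 173 333 mm⁴.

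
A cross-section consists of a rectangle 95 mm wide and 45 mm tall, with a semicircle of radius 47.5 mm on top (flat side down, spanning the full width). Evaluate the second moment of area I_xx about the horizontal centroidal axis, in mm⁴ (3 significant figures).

I_xx ≈ 4.81 × 10⁶ mm⁴

Treat the section as a set of non-overlapping primitives; coordinates are from the bounding-box lower-left.
Rectangular body: 95 × 45, A = 4 275 mm², y = 22.5 mm, Ī = 721 406 mm⁴.
Semicircular cap: semicircle r = 47.5, A = 3544.1 mm², y = 65.16 mm, Ī = 558 736 mm⁴.
Centroid: ȳ = ΣA·y / ΣA = 41.836 mm.
Transfer each piece to the horizontal centroidal axis using Ī + A·d² with d = y − 41.836:
  rectangular body: d = -19.336 mm → contributes +2 319 749 mm⁴
  semicircular cap: d = 23.324 mm → contributes +2 486 700 mm⁴
Total I = 4 806 448 mm⁴.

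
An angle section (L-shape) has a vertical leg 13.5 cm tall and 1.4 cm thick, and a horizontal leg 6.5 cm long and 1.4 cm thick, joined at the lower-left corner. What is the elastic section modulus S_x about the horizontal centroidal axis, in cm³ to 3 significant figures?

S_x ≈ 56.8 cm³

Break the section into simple shapes (no overlaps), measuring from the bottom-left corner of the bounding box.
Vertical leg: 1.4 × 13.5, A = 18.9 cm², y = 6.75 cm, Ī = 287.04 cm⁴.
Horizontal leg (remainder): 5.1 × 1.4, A = 7.14 cm², y = 0.7 cm, Ī = 1.1662 cm⁴.
Centroid: ȳ = ΣA·y / ΣA = 5.0911 cm.
Transfer each piece to the horizontal centroidal axis using Ī + A·d² with d = y − 5.0911:
  vertical leg: d = 1.6589 cm → contributes +339.05 cm⁴
  horizontal leg (remainder): d = -4.3911 cm → contributes +138.84 cm⁴
Total I = 477.89 cm⁴.
Extreme fibre distance c = 8.4089 cm; S = I/c = 56.832 cm³.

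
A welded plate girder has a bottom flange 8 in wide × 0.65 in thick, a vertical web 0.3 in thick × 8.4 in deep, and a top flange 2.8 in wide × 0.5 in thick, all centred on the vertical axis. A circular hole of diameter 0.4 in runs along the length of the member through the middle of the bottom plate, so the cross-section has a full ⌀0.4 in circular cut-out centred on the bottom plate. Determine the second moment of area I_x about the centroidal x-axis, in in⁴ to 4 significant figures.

Decompose the section into non-overlapping parts with the origin at the bottom-left of its bounding rectangle.
Bottom plate: 8 × 0.65, A = 5.2 in², y = 0.325 in, Ī = 0.183083 in⁴.
Web plate: 0.3 × 8.4, A = 2.52 in², y = 4.85 in, Ī = 14.8176 in⁴.
Top plate: 2.8 × 0.5, A = 1.4 in², y = 9.3 in, Ī = 0.0291667 in⁴.
Hole (subtracted): ⌀0.4, A = 0.125664 in², y = 0.325 in, Ī = 0.00125664 in⁴.
Centroid: ȳ = ΣA·y / ΣA = 2.98979 in.
Transfer each piece to the centroidal x-axis using Ī + A·d² with d = y − 2.98979:
  bottom plate: d = -2.66479 in → contributes +37.1088 in⁴
  web plate: d = 1.86021 in → contributes +23.5378 in⁴
  top plate: d = 6.31021 in → contributes +55.7755 in⁴
  hole: d = -2.66479 in → contributes −0.893607 in⁴
Total I = 115.528 in⁴.

I_x ≈ 115.5 in⁴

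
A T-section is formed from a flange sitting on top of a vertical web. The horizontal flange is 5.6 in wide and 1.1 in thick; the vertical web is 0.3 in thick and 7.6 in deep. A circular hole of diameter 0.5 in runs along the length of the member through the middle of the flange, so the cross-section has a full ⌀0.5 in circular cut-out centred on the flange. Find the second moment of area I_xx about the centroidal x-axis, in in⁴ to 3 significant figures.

I_xx ≈ 42.8 in⁴

Split into non-overlapping primitives; take the origin at the lower-left of the bounding box.
Flange: 5.6 × 1.1, A = 6.16 in², y = 8.15 in, Ī = 0.62113 in⁴.
Web: 0.3 × 7.6, A = 2.28 in², y = 3.8 in, Ī = 10.974 in⁴.
Hole (subtracted): ⌀0.5, A = 0.19635 in², y = 8.15 in, Ī = 0.003068 in⁴.
Centroid: ȳ = ΣA·y / ΣA = 6.9469 in.
Transfer each piece to the centroidal x-axis using Ī + A·d² with d = y − 6.9469:
  flange: d = 1.2031 in → contributes +9.5375 in⁴
  web: d = -3.1469 in → contributes +33.553 in⁴
  hole: d = 1.2031 in → contributes −0.28728 in⁴
Total I = 42.803 in⁴.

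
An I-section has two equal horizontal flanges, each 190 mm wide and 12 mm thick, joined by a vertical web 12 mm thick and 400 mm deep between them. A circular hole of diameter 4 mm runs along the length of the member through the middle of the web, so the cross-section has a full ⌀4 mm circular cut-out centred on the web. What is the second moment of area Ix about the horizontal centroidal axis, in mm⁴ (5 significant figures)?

Ix ≈ 2.5756 × 10⁸ mm⁴

Treat the section as a set of non-overlapping primitives; coordinates are from the bounding-box lower-left.
Bottom flange: 190 × 12, A = 2 280 mm², y = 6 mm, Ī = 27 360 mm⁴.
Web: 12 × 400, A = 4 800 mm², y = 212 mm, Ī = 64 000 000 mm⁴.
Top flange: 190 × 12, A = 2 280 mm², y = 418 mm, Ī = 27 360 mm⁴.
Hole (subtracted): ⌀4, A = 12.56637 mm², y = 212 mm, Ī = 12.56637 mm⁴.
By symmetry the centroid is at mid-height, ȳ = 212 mm.
Transfer each piece to the horizontal centroidal axis using Ī + A·d² with d = y − 212:
  bottom flange: d = -206 mm → contributes +96 781 440 mm⁴
  web: d = 0 mm → contributes +64 000 000 mm⁴
  top flange: d = 206 mm → contributes +96 781 440 mm⁴
  hole: d = 0 mm → contributes −12.56637 mm⁴
Total I = 257 562 867 mm⁴.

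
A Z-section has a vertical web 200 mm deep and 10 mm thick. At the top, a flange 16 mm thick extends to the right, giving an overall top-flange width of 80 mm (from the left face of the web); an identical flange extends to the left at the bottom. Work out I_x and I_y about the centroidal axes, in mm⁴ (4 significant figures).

Treat the section as a set of non-overlapping primitives; coordinates are from the bounding-box lower-left.
Web: 10 × 200, A = 2 000 mm², y = 100 mm, Ī = 6 666 667 mm⁴.
Top flange (beyond web): 70 × 16, A = 1 120 mm², y = 192 mm, Ī = 23893.3 mm⁴.
Bottom flange (beyond web): 70 × 16, A = 1 120 mm², y = 8 mm, Ī = 23893.3 mm⁴.
Centroid: ȳ = ΣA·y / ΣA = 100 mm.
Transfer each piece to the centroidal x-axis using Ī + A·d² with d = y − 100:
  web: d = 0 mm → contributes +6 666 667 mm⁴
  top flange (beyond web): d = 92 mm → contributes +9 503 573 mm⁴
  bottom flange (beyond web): d = -92 mm → contributes +9 503 573 mm⁴
Total I = 25 673 813 mm⁴.
For the y-axis: x̄ = 75 mm.
Repeating about the centroidal y-axis gives I_y = 4 515 333 mm⁴.

I_x ≈ 2.567 × 10⁷ mm⁴, I_y ≈ 4.515 × 10⁶ mm⁴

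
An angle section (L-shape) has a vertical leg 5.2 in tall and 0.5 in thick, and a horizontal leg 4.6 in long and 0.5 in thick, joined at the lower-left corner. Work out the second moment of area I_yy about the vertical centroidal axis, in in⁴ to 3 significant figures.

Split into non-overlapping primitives; take the origin at the lower-left of the bounding box.
Vertical leg: 0.5 × 5.2, A = 2.6 in², x = 0.25 in, Ī = 0.054167 in⁴.
Horizontal leg (remainder): 4.1 × 0.5, A = 2.05 in², x = 2.55 in, Ī = 2.8717 in⁴.
Centroid: x̄ = ΣA·x / ΣA = 1.264 in.
Transfer each piece to the vertical centroidal axis using Ī + A·d² with d = x − 1.264:
  vertical leg: d = -1.014 in → contributes +2.7274 in⁴
  horizontal leg (remainder): d = 1.286 in → contributes +6.2621 in⁴
Total I = 8.9895 in⁴.

I_yy ≈ 8.99 in⁴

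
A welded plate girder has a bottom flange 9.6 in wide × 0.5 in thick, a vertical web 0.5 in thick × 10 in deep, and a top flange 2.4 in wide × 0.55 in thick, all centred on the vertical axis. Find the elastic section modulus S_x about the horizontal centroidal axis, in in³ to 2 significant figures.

Treat the section as a set of non-overlapping primitives; coordinates are from the bounding-box lower-left.
Bottom plate: 9.6 × 0.5, A = 4.8 in², y = 0.25 in, Ī = 0.1 in⁴.
Web plate: 0.5 × 10, A = 5 in², y = 5.5 in, Ī = 41.67 in⁴.
Top plate: 2.4 × 0.55, A = 1.32 in², y = 10.78 in, Ī = 0.03328 in⁴.
Centroid: ȳ = ΣA·y / ΣA = 3.86 in.
Transfer each piece to the horizontal centroidal axis using Ī + A·d² with d = y − 3.86:
  bottom plate: d = -3.61 in → contributes +62.65 in⁴
  web plate: d = 1.64 in → contributes +55.11 in⁴
  top plate: d = 6.915 in → contributes +63.15 in⁴
Total I = 180.9 in⁴.
Extreme fibre distance c = 7.19 in; S = I/c = 25.16 in³.

S_x ≈ 25 in³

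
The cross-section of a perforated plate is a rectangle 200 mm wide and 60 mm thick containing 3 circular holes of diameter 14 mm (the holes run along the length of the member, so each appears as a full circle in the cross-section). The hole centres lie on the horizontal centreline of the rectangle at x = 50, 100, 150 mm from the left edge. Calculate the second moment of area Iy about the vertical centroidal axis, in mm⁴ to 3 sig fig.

Iy ≈ 3.92 × 10⁷ mm⁴

Split into non-overlapping primitives; take the origin at the lower-left of the bounding box.
Plate: 200 × 60, A = 12 000 mm², x = 100 mm, Ī = 40 000 000 mm⁴.
Hole 1 (subtracted): ⌀14, A = 153.94 mm², x = 50 mm, Ī = 1885.7 mm⁴.
Hole 2 (subtracted): ⌀14, A = 153.94 mm², x = 100 mm, Ī = 1885.7 mm⁴.
Hole 3 (subtracted): ⌀14, A = 153.94 mm², x = 150 mm, Ī = 1885.7 mm⁴.
By symmetry the centroid is at mid-width, x̄ = 100 mm.
Transfer each piece to the vertical centroidal axis using Ī + A·d² with d = x − 100:
  plate: d = 0 mm → contributes +40 000 000 mm⁴
  hole 1: d = -50 mm → contributes −386 731 mm⁴
  hole 2: d = 0 mm → contributes −1885.7 mm⁴
  hole 3: d = 50 mm → contributes −386 731 mm⁴
Total I = 39 224 653 mm⁴.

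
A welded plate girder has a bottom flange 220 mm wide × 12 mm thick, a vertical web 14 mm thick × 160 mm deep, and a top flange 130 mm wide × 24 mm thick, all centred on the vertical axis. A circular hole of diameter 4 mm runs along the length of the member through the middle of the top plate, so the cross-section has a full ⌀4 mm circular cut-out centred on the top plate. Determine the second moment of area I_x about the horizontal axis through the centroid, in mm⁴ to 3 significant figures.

I_x ≈ 5.04 × 10⁷ mm⁴

Split into non-overlapping primitives; take the origin at the lower-left of the bounding box.
Bottom plate: 220 × 12, A = 2 640 mm², y = 6 mm, Ī = 31 680 mm⁴.
Web plate: 14 × 160, A = 2 240 mm², y = 92 mm, Ī = 4 778 667 mm⁴.
Top plate: 130 × 24, A = 3 120 mm², y = 184 mm, Ī = 149 760 mm⁴.
Hole (subtracted): ⌀4, A = 12.566 mm², y = 184 mm, Ī = 12.566 mm⁴.
Centroid: ȳ = ΣA·y / ΣA = 99.367 mm.
Transfer each piece to the horizontal axis through the centroid using Ī + A·d² with d = y − 99.367:
  bottom plate: d = -93.367 mm → contributes +23 045 636 mm⁴
  web plate: d = -7.3671 mm → contributes +4 900 239 mm⁴
  top plate: d = 84.633 mm → contributes +22 497 492 mm⁴
  hole: d = 84.633 mm → contributes −90 022 mm⁴
Total I = 50 353 346 mm⁴.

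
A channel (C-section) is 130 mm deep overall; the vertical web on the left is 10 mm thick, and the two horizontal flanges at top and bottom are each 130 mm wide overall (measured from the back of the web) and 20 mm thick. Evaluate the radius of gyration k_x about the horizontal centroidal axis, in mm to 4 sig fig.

Break the section into simple shapes (no overlaps), measuring from the bottom-left corner of the bounding box.
Web: 10 × 130, A = 1 300 mm², y = 65 mm, Ī = 1 830 833 mm⁴.
Top flange (beyond web): 120 × 20, A = 2 400 mm², y = 120 mm, Ī = 80 000 mm⁴.
Bottom flange (beyond web): 120 × 20, A = 2 400 mm², y = 10 mm, Ī = 80 000 mm⁴.
By symmetry the centroid is at mid-height, ȳ = 65 mm.
Transfer each piece to the horizontal centroidal axis using Ī + A·d² with d = y − 65:
  web: d = 0 mm → contributes +1 830 833 mm⁴
  top flange (beyond web): d = 55 mm → contributes +7 340 000 mm⁴
  bottom flange (beyond web): d = -55 mm → contributes +7 340 000 mm⁴
Total I = 16 510 833 mm⁴.
Radius of gyration: k = √(I/A) = √(16 510 833 / 6 100) = 52.0259 mm.

k_x ≈ 52.03 mm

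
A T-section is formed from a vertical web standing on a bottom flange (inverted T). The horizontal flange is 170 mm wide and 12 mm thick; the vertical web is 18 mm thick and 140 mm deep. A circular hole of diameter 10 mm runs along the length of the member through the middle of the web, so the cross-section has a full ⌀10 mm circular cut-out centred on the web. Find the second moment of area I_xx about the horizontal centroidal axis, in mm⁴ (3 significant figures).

Split into non-overlapping primitives; take the origin at the lower-left of the bounding box.
Flange: 170 × 12, A = 2 040 mm², y = 6 mm, Ī = 24 480 mm⁴.
Web: 18 × 140, A = 2 520 mm², y = 82 mm, Ī = 4 116 000 mm⁴.
Hole (subtracted): ⌀10, A = 78.54 mm², y = 82 mm, Ī = 490.87 mm⁴.
Centroid: ȳ = ΣA·y / ΣA = 47.404 mm.
Transfer each piece to the horizontal centroidal axis using Ī + A·d² with d = y − 47.404:
  flange: d = -41.404 mm → contributes +3 521 657 mm⁴
  web: d = 34.596 mm → contributes +7 132 122 mm⁴
  hole: d = 34.596 mm → contributes −94 493 mm⁴
Total I = 10 559 286 mm⁴.

I_xx ≈ 1.06 × 10⁷ mm⁴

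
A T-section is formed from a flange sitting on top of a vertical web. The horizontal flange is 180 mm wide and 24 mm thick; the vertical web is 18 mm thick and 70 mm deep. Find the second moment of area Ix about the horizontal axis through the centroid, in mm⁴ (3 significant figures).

Decompose the section into non-overlapping parts with the origin at the bottom-left of its bounding rectangle.
Flange: 180 × 24, A = 4 320 mm², y = 82 mm, Ī = 207 360 mm⁴.
Web: 18 × 70, A = 1 260 mm², y = 35 mm, Ī = 514 500 mm⁴.
Centroid: ȳ = ΣA·y / ΣA = 71.387 mm.
Transfer each piece to the horizontal axis through the centroid using Ī + A·d² with d = y − 71.387:
  flange: d = 10.613 mm → contributes +693 938 mm⁴
  web: d = -36.387 mm → contributes +2 182 766 mm⁴
Total I = 2 876 704 mm⁴.

Ix ≈ 2.88 × 10⁶ mm⁴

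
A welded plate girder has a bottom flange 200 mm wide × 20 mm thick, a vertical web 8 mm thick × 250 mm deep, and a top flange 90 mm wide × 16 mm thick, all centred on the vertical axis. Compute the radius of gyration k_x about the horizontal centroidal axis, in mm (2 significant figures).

Decompose the section into non-overlapping parts with the origin at the bottom-left of its bounding rectangle.
Bottom plate: 200 × 20, A = 4 000 mm², y = 10 mm, Ī = 133 333 mm⁴.
Web plate: 8 × 250, A = 2 000 mm², y = 145 mm, Ī = 10 416 667 mm⁴.
Top plate: 90 × 16, A = 1 440 mm², y = 278 mm, Ī = 30 720 mm⁴.
Centroid: ȳ = ΣA·y / ΣA = 98.16 mm.
Transfer each piece to the horizontal centroidal axis using Ī + A·d² with d = y − 98.16:
  bottom plate: d = -88.16 mm → contributes +31 222 986 mm⁴
  web plate: d = 46.84 mm → contributes +14 804 396 mm⁴
  top plate: d = 179.8 mm → contributes +46 603 145 mm⁴
Total I = 92 630 526 mm⁴.
Radius of gyration: k = √(I/A) = √(92 630 526 / 7 440) = 111.6 mm.

k_x ≈ 110 mm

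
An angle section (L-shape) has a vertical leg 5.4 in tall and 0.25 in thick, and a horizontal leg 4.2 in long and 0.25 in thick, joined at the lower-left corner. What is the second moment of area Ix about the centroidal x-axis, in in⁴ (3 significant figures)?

Ix ≈ 7.07 in⁴

Treat the section as a set of non-overlapping primitives; coordinates are from the bounding-box lower-left.
Vertical leg: 0.25 × 5.4, A = 1.35 in², y = 2.7 in, Ī = 3.2805 in⁴.
Horizontal leg (remainder): 3.95 × 0.25, A = 0.9875 in², y = 0.125 in, Ī = 0.0051432 in⁴.
Centroid: ȳ = ΣA·y / ΣA = 1.6122 in.
Transfer each piece to the centroidal x-axis using Ī + A·d² with d = y − 1.6122:
  vertical leg: d = 1.0878 in → contributes +4.8781 in⁴
  horizontal leg (remainder): d = -1.4872 in → contributes +2.1892 in⁴
Total I = 7.0672 in⁴.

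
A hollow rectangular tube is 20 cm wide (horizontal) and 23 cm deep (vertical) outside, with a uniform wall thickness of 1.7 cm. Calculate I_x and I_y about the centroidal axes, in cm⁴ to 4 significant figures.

I_x ≈ 9862 cm⁴, I_y ≈ 7862 cm⁴

Break the section into simple shapes (no overlaps), measuring from the bottom-left corner of the bounding box.
Outer rectangle: 20 × 23, A = 460 cm², y = 11.5 cm, Ī = 20278.3 cm⁴.
Inner void (subtracted): 16.6 × 19.6, A = 325.36 cm², y = 11.5 cm, Ī = 10415.9 cm⁴.
By symmetry the centroid is at mid-height, ȳ = 11.5 cm.
All pieces are centred on the centroidal x-axis, so I = ΣĪ (holes subtracted) = 9862.48 cm⁴.
Repeating about the centroidal y-axis gives I_y = 7861.98 cm⁴.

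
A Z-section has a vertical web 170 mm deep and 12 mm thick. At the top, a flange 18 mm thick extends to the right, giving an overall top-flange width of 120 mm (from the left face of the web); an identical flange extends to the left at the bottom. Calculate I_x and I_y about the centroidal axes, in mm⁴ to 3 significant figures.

Treat the section as a set of non-overlapping primitives; coordinates are from the bounding-box lower-left.
Web: 12 × 170, A = 2 040 mm², y = 85 mm, Ī = 4 913 000 mm⁴.
Top flange (beyond web): 108 × 18, A = 1 944 mm², y = 161 mm, Ī = 52 488 mm⁴.
Bottom flange (beyond web): 108 × 18, A = 1 944 mm², y = 9 mm, Ī = 52 488 mm⁴.
Centroid: ȳ = ΣA·y / ΣA = 85 mm.
Transfer each piece to the centroidal x-axis using Ī + A·d² with d = y − 85:
  web: d = 0 mm → contributes +4 913 000 mm⁴
  top flange (beyond web): d = 76 mm → contributes +11 281 032 mm⁴
  bottom flange (beyond web): d = -76 mm → contributes +11 281 032 mm⁴
Total I = 27 475 064 mm⁴.
For the y-axis: x̄ = 114 mm.
Repeating about the centroidal y-axis gives I_y = 17 800 416 mm⁴.

I_x ≈ 2.75 × 10⁷ mm⁴, I_y ≈ 1.78 × 10⁷ mm⁴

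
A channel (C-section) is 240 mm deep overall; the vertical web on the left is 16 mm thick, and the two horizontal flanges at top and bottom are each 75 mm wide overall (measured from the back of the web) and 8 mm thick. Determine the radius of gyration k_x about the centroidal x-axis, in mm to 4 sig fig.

Split into non-overlapping primitives; take the origin at the lower-left of the bounding box.
Web: 16 × 240, A = 3 840 mm², y = 120 mm, Ī = 18 432 000 mm⁴.
Top flange (beyond web): 59 × 8, A = 472 mm², y = 236 mm, Ī = 2517.33 mm⁴.
Bottom flange (beyond web): 59 × 8, A = 472 mm², y = 4 mm, Ī = 2517.33 mm⁴.
By symmetry the centroid is at mid-height, ȳ = 120 mm.
Transfer each piece to the centroidal x-axis using Ī + A·d² with d = y − 120:
  web: d = 0 mm → contributes +18 432 000 mm⁴
  top flange (beyond web): d = 116 mm → contributes +6 353 749 mm⁴
  bottom flange (beyond web): d = -116 mm → contributes +6 353 749 mm⁴
Total I = 31 139 499 mm⁴.
Radius of gyration: k = √(I/A) = √(31 139 499 / 4 784) = 80.6789 mm.

k_x ≈ 80.68 mm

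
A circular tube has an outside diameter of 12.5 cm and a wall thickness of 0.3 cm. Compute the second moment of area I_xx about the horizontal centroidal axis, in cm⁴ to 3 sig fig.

I_xx ≈ 214 cm⁴

Split into non-overlapping primitives; take the origin at the lower-left of the bounding box.
Outer circle: ⌀12.5, A = 122.72 cm², y = 6.25 cm, Ī = 1198.4 cm⁴.
Bore (subtracted): ⌀11.9, A = 111.22 cm², y = 6.25 cm, Ī = 984.37 cm⁴.
By symmetry the centroid is at mid-height, ȳ = 6.25 cm.
All pieces are centred on the horizontal centroidal axis, so I = ΣĪ (holes subtracted) = 214.05 cm⁴.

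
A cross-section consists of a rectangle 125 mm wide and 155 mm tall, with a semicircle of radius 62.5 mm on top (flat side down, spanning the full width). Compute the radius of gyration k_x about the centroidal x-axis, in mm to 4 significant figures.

Decompose the section into non-overlapping parts with the origin at the bottom-left of its bounding rectangle.
Rectangular body: 125 × 155, A = 19 375 mm², y = 77.5 mm, Ī = 38 790 365 mm⁴.
Semicircular cap: semicircle r = 62.5, A = 6135.92 mm², y = 181.526 mm, Ī = 1 674 758 mm⁴.
Centroid: ȳ = ΣA·y / ΣA = 102.52 mm.
Transfer each piece to the centroidal x-axis using Ī + A·d² with d = y − 102.52:
  rectangular body: d = -25.0204 mm → contributes +50 919 547 mm⁴
  semicircular cap: d = 79.0054 mm → contributes +39 974 277 mm⁴
Total I = 90 893 823 mm⁴.
Radius of gyration: k = √(I/A) = √(90 893 823 / 25510.9) = 59.6903 mm.

k_x ≈ 59.69 mm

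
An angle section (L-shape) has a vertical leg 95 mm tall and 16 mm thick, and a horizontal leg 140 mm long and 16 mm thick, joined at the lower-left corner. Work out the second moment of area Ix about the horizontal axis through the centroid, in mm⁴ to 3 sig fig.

Split into non-overlapping primitives; take the origin at the lower-left of the bounding box.
Vertical leg: 16 × 95, A = 1 520 mm², y = 47.5 mm, Ī = 1 143 167 mm⁴.
Horizontal leg (remainder): 124 × 16, A = 1 984 mm², y = 8 mm, Ī = 42 325 mm⁴.
Centroid: ȳ = ΣA·y / ΣA = 25.135 mm.
Transfer each piece to the horizontal axis through the centroid using Ī + A·d² with d = y − 25.135:
  vertical leg: d = 22.365 mm → contributes +1 903 481 mm⁴
  horizontal leg (remainder): d = -17.135 mm → contributes +624 824 mm⁴
Total I = 2 528 304 mm⁴.

Ix ≈ 2.53 × 10⁶ mm⁴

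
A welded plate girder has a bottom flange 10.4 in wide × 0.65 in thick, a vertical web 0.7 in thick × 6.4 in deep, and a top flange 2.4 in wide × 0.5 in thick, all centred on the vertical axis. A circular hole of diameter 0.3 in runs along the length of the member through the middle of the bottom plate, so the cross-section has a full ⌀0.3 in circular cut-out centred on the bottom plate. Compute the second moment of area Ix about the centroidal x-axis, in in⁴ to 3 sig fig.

Ix ≈ 82.4 in⁴

Treat the section as a set of non-overlapping primitives; coordinates are from the bounding-box lower-left.
Bottom plate: 10.4 × 0.65, A = 6.76 in², y = 0.325 in, Ī = 0.23801 in⁴.
Web plate: 0.7 × 6.4, A = 4.48 in², y = 3.85 in, Ī = 15.292 in⁴.
Top plate: 2.4 × 0.5, A = 1.2 in², y = 7.3 in, Ī = 0.025 in⁴.
Hole (subtracted): ⌀0.3, A = 0.070686 in², y = 0.325 in, Ī = 0.00039761 in⁴.
Centroid: ȳ = ΣA·y / ΣA = 2.2784 in.
Transfer each piece to the centroidal x-axis using Ī + A·d² with d = y − 2.2784:
  bottom plate: d = -1.9534 in → contributes +26.032 in⁴
  web plate: d = 1.5716 in → contributes +26.357 in⁴
  top plate: d = 5.0216 in → contributes +30.285 in⁴
  hole: d = -1.9534 in → contributes −0.27011 in⁴
Total I = 82.404 in⁴.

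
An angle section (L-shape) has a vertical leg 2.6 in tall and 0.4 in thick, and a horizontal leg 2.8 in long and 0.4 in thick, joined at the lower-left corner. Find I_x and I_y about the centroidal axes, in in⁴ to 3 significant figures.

Split into non-overlapping primitives; take the origin at the lower-left of the bounding box.
Vertical leg: 0.4 × 2.6, A = 1.04 in², y = 1.3 in, Ī = 0.58587 in⁴.
Horizontal leg (remainder): 2.4 × 0.4, A = 0.96 in², y = 0.2 in, Ī = 0.0128 in⁴.
Centroid: ȳ = ΣA·y / ΣA = 0.772 in.
Transfer each piece to the centroidal x-axis using Ī + A·d² with d = y − 0.772:
  vertical leg: d = 0.528 in → contributes +0.8758 in⁴
  horizontal leg (remainder): d = -0.572 in → contributes +0.3269 in⁴
Total I = 1.2027 in⁴.
For the y-axis: x̄ = 0.872 in.
Repeating about the centroidal y-axis gives I_y = 1.4531 in⁴.

I_x ≈ 1.20 in⁴, I_y ≈ 1.45 in⁴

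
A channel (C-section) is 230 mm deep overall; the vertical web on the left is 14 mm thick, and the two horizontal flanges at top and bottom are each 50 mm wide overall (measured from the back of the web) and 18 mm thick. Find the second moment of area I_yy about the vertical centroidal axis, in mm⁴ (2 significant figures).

Break the section into simple shapes (no overlaps), measuring from the bottom-left corner of the bounding box.
Web: 14 × 230, A = 3 220 mm², x = 7 mm, Ī = 52 593 mm⁴.
Top flange (beyond web): 36 × 18, A = 648 mm², x = 32 mm, Ī = 69 984 mm⁴.
Bottom flange (beyond web): 36 × 18, A = 648 mm², x = 32 mm, Ī = 69 984 mm⁴.
Centroid: x̄ = ΣA·x / ΣA = 14.17 mm.
Transfer each piece to the vertical centroidal axis using Ī + A·d² with d = x − 14.17:
  web: d = -7.174 mm → contributes +218 337 mm⁴
  top flange (beyond web): d = 17.83 mm → contributes +275 885 mm⁴
  bottom flange (beyond web): d = 17.83 mm → contributes +275 885 mm⁴
Total I = 770 108 mm⁴.

I_yy ≈ 7.7 × 10⁵ mm⁴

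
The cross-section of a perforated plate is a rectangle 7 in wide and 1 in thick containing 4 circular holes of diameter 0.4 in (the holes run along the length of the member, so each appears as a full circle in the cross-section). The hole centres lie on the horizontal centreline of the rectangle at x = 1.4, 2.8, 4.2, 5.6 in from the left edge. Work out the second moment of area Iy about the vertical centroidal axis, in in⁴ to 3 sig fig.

Split into non-overlapping primitives; take the origin at the lower-left of the bounding box.
Plate: 7 × 1, A = 7 in², x = 3.5 in, Ī = 28.583 in⁴.
Hole 1 (subtracted): ⌀0.4, A = 0.12566 in², x = 1.4 in, Ī = 0.0012566 in⁴.
Hole 2 (subtracted): ⌀0.4, A = 0.12566 in², x = 2.8 in, Ī = 0.0012566 in⁴.
Hole 3 (subtracted): ⌀0.4, A = 0.12566 in², x = 4.2 in, Ī = 0.0012566 in⁴.
Hole 4 (subtracted): ⌀0.4, A = 0.12566 in², x = 5.6 in, Ī = 0.0012566 in⁴.
By symmetry the centroid is at mid-width, x̄ = 3.5 in.
Transfer each piece to the vertical centroidal axis using Ī + A·d² with d = x − 3.5:
  plate: d = 0 in → contributes +28.583 in⁴
  hole 1: d = -2.1 in → contributes −0.55543 in⁴
  hole 2: d = -0.7 in → contributes −0.062832 in⁴
  hole 3: d = 0.7 in → contributes −0.062832 in⁴
  hole 4: d = 2.1 in → contributes −0.55543 in⁴
Total I = 27.347 in⁴.

Iy ≈ 27.3 in⁴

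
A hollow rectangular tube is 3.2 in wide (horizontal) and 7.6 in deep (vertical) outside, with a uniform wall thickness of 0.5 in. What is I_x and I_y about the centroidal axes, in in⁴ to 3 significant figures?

I_x ≈ 64.4 in⁴, I_y ≈ 14.9 in⁴

Break the section into simple shapes (no overlaps), measuring from the bottom-left corner of the bounding box.
Outer rectangle: 3.2 × 7.6, A = 24.32 in², y = 3.8 in, Ī = 117.06 in⁴.
Inner void (subtracted): 2.2 × 6.6, A = 14.52 in², y = 3.8 in, Ī = 52.708 in⁴.
By symmetry the centroid is at mid-height, ȳ = 3.8 in.
All pieces are centred on the centroidal x-axis, so I = ΣĪ (holes subtracted) = 64.353 in⁴.
Repeating about the centroidal y-axis gives I_y = 14.897 in⁴.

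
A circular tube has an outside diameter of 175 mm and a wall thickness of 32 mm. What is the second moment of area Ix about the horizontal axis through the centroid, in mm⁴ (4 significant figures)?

Break the section into simple shapes (no overlaps), measuring from the bottom-left corner of the bounding box.
Outer circle: ⌀175, A = 24052.8 mm², y = 87.5 mm, Ī = 46 038 598 mm⁴.
Bore (subtracted): ⌀111, A = 9676.89 mm², y = 87.5 mm, Ī = 7 451 811 mm⁴.
By symmetry the centroid is at mid-height, ȳ = 87.5 mm.
All pieces are centred on the horizontal axis through the centroid, so I = ΣĪ (holes subtracted) = 38 586 788 mm⁴.

Ix ≈ 3.859 × 10⁷ mm⁴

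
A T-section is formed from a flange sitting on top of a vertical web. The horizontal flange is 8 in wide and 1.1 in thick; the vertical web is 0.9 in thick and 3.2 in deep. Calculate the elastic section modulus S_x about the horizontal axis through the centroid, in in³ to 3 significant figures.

S_x ≈ 4.15 in³

Break the section into simple shapes (no overlaps), measuring from the bottom-left corner of the bounding box.
Flange: 8 × 1.1, A = 8.8 in², y = 3.75 in, Ī = 0.88733 in⁴.
Web: 0.9 × 3.2, A = 2.88 in², y = 1.6 in, Ī = 2.4576 in⁴.
Centroid: ȳ = ΣA·y / ΣA = 3.2199 in.
Transfer each piece to the horizontal axis through the centroid using Ī + A·d² with d = y − 3.2199:
  flange: d = 0.53014 in → contributes +3.3605 in⁴
  web: d = -1.6199 in → contributes +10.015 in⁴
Total I = 13.375 in⁴.
Extreme fibre distance c = 3.2199 in; S = I/c = 4.1539 in³.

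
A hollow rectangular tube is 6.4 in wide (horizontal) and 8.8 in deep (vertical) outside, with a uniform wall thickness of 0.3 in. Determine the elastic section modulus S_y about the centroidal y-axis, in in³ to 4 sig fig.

S_y ≈ 18.41 in³

Split into non-overlapping primitives; take the origin at the lower-left of the bounding box.
Outer rectangle: 6.4 × 8.8, A = 56.32 in², x = 3.2 in, Ī = 192.239 in⁴.
Inner void (subtracted): 5.8 × 8.2, A = 47.56 in², x = 3.2 in, Ī = 133.327 in⁴.
By symmetry the centroid is at mid-width, x̄ = 3.2 in.
All pieces are centred on the centroidal y-axis, so I = ΣĪ (holes subtracted) = 58.9124 in⁴.
Extreme fibre distance c = 3.2 in; S = I/c = 18.4101 in³.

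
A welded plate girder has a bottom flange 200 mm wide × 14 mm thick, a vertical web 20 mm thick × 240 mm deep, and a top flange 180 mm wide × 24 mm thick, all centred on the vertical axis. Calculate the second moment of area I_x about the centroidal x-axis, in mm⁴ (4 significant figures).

I_x ≈ 1.399 × 10⁸ mm⁴

Treat the section as a set of non-overlapping primitives; coordinates are from the bounding-box lower-left.
Bottom plate: 200 × 14, A = 2 800 mm², y = 7 mm, Ī = 45733.3 mm⁴.
Web plate: 20 × 240, A = 4 800 mm², y = 134 mm, Ī = 23 040 000 mm⁴.
Top plate: 180 × 24, A = 4 320 mm², y = 266 mm, Ī = 207 360 mm⁴.
Centroid: ȳ = ΣA·y / ΣA = 152.007 mm.
Transfer each piece to the centroidal x-axis using Ī + A·d² with d = y − 152.007:
  bottom plate: d = -145.007 mm → contributes +58 921 183 mm⁴
  web plate: d = -18.0067 mm → contributes +24 596 360 mm⁴
  top plate: d = 113.993 mm → contributes +56 343 470 mm⁴
Total I = 139 861 013 mm⁴.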